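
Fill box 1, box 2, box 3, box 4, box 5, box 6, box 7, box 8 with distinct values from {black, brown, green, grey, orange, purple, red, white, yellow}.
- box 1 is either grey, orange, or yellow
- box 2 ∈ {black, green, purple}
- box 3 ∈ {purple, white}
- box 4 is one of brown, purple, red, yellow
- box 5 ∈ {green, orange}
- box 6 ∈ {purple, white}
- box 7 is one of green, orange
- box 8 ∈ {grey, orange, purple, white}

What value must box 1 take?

box 3 and box 6 between them cover only {purple, white} — a naked pair. Remove those values from box 2, box 4, box 8.
box 5 and box 7 between them cover only {green, orange} — a naked pair. Remove those values from box 1, box 2, box 8.
box 2's domain is down to {black}, so box 2 = black.
That leaves box 8 = grey. Eliminate grey elsewhere: box 1.
So box 1 = yellow.

yellow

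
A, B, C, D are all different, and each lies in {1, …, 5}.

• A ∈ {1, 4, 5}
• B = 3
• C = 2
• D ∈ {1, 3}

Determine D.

B's domain is down to {3}, so B = 3. Remove 3 from D.
So D = 1.

1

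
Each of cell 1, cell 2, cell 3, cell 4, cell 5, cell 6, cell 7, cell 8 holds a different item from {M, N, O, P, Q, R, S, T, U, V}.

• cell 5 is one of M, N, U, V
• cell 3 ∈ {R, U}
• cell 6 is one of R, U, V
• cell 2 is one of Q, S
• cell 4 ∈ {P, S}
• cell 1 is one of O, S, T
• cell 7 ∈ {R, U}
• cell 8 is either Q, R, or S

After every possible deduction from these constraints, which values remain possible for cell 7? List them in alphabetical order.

cell 3 and cell 7 share exactly the 2 values {R, U}; by pigeonhole those values go to them, so strike R, U from cell 5, cell 6, cell 8.
cell 6 has just one choice, so cell 6 = V. Eliminate V elsewhere: cell 5.
The 2 variables cell 2 and cell 8 are confined to {Q, S}, which locks those values in; drop them from cell 1, cell 4.
cell 4's domain is down to {P}, so cell 4 = P.
No further eliminations apply; cell 7 can still be any of R, U.

R, U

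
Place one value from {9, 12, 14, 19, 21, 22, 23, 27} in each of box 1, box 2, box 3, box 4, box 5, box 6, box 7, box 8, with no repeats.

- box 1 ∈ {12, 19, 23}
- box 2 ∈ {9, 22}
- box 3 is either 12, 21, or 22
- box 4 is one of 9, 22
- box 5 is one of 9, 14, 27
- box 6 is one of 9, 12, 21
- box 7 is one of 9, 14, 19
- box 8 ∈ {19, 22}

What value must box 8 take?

The 8 variables draw from only 8 values {9, 12, 14, 19, 21, 22, 23, 27}, so each is used; only box 1 can be 23, hence box 1 = 23.
Among the 7 still-open variables, 27 fits only box 5 (and all 7 values in {9, 12, 14, 19, 21, 22, 27} must be used), so box 5 = 27.
The 6 still-open variables together cover exactly {9, 12, 14, 19, 21, 22} — 6 values for 6 variables — and 14 appears only in box 7's list, so box 7 = 14.
The 5 still-open variables draw from only 5 values {9, 12, 19, 21, 22}, so each is used; only box 8 can be 19, hence box 8 = 19.

19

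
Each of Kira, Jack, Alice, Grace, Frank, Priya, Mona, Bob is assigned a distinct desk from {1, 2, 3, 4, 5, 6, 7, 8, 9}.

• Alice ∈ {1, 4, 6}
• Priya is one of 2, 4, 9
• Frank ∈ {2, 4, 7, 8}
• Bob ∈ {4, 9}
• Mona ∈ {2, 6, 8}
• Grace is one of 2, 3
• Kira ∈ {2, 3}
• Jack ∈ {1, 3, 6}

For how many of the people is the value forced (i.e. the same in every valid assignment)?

Among the 8 variables, 7 fits only Frank (and all 8 values in {1, 2, 3, 4, 6, 7, 8, 9} must be used), so Frank = 7.
The 7 still-open variables draw from only 7 values {1, 2, 3, 4, 6, 8, 9}, so each is used; only Mona can be 8, hence Mona = 8.
Kira and Grace between them cover only {2, 3} — a naked pair. Remove those values from Jack, Priya.
The 2 variables Priya and Bob are confined to {4, 9}, which locks those values in; drop them from Alice.
Determined: Frank=7, Mona=8. The other people each still have more than one consistent value. That makes 2.

2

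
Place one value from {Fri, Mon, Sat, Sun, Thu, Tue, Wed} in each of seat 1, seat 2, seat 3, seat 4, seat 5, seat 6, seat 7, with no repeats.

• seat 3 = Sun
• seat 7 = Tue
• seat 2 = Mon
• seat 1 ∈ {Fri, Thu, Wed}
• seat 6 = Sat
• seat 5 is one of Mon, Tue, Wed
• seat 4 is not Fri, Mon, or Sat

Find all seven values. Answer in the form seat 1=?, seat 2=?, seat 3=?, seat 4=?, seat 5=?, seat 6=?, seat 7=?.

seat 2's domain is down to {Mon}, so seat 2 = Mon. Remove Mon from seat 5.
seat 3 has just one choice, so seat 3 = Sun. Remove Sun from seat 4.
That leaves seat 6 = Sat.
That leaves seat 7 = Tue. Eliminate Tue elsewhere: seat 4, seat 5.
seat 5's domain is down to {Wed}, so seat 5 = Wed. Eliminate Wed elsewhere: seat 1, seat 4.
seat 4 has just one choice, so seat 4 = Thu. So seat 1 can't be Thu.
seat 1's domain is down to {Fri}, so seat 1 = Fri.

seat 1=Fri, seat 2=Mon, seat 3=Sun, seat 4=Thu, seat 5=Wed, seat 6=Sat, seat 7=Tue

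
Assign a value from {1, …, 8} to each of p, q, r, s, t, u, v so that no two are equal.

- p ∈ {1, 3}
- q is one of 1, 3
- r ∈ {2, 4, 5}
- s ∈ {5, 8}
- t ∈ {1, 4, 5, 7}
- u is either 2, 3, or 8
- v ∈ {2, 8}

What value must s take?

5

The 7 variables draw from only 7 values {1, 2, 3, 4, 5, 7, 8}, so each is used; only t can be 7, hence t = 7.
The 6 still-open variables together cover exactly {1, 2, 3, 4, 5, 8} — 6 values for 6 variables — and 4 appears only in r's list, so r = 4.
The 5 still-open variables draw from only 5 values {1, 2, 3, 5, 8}, so each is used; only s can be 5, hence s = 5.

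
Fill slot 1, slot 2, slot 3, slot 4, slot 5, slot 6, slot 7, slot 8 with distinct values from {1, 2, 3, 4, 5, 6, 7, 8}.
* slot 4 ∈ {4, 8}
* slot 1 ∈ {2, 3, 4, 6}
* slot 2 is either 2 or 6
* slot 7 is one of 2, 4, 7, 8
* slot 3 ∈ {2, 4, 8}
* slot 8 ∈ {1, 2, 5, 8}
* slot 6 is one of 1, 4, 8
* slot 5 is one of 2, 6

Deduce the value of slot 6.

The 8 variables draw from only 8 values {1, 2, 3, 4, 5, 6, 7, 8}, so each is used; only slot 1 can be 3, hence slot 1 = 3.
The 7 still-open variables draw from only 7 values {1, 2, 4, 5, 6, 7, 8}, so each is used; only slot 8 can be 5, hence slot 8 = 5.
The 6 still-open variables draw from only 6 values {1, 2, 4, 6, 7, 8}, so each is used; only slot 6 can be 1, hence slot 6 = 1.

1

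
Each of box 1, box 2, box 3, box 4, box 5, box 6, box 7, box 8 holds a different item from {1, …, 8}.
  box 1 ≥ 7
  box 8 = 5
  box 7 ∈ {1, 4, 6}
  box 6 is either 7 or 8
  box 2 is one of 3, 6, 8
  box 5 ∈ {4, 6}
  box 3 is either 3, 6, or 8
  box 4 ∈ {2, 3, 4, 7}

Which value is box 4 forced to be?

2

box 8's domain is down to {5}, so box 8 = 5.
Among the 7 still-open variables, 1 fits only box 7 (and all 7 values in {1, 2, 3, 4, 6, 7, 8} must be used), so box 7 = 1.
The 6 still-open variables together cover exactly {2, 3, 4, 6, 7, 8} — 6 values for 6 variables — and 2 appears only in box 4's list, so box 4 = 2.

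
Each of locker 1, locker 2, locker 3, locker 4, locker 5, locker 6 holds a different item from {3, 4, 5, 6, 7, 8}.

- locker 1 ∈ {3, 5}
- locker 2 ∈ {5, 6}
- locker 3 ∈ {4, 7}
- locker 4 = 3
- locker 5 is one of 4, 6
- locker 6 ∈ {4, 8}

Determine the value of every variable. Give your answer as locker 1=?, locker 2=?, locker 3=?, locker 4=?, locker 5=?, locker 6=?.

locker 1=5, locker 2=6, locker 3=7, locker 4=3, locker 5=4, locker 6=8

locker 4 must be 3 (only option left). So locker 1 can't be 3.
That leaves locker 1 = 5. Strike 5 from locker 2.
locker 2 must be 6 (only option left). Remove 6 from locker 5.
locker 5's domain is down to {4}, so locker 5 = 4. Strike 4 from locker 3, locker 6.
locker 6's domain is down to {8}, so locker 6 = 8.
locker 3 must be 7 (only option left).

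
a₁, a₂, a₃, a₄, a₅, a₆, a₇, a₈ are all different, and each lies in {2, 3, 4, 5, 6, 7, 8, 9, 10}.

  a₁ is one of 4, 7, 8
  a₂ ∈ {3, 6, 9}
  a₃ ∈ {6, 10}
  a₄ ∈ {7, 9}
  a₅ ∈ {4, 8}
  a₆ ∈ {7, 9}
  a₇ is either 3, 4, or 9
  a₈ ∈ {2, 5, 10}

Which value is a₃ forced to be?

The 2 variables a₄ and a₆ are confined to {7, 9}, which locks those values in; drop them from a₁, a₂, a₇.
The 2 variables a₁ and a₅ are confined to {4, 8}, which locks those values in; drop them from a₇.
That leaves a₇ = 3. Remove 3 from a₂.
a₂ must be 6 (only option left). So a₃ can't be 6.
So a₃ = 10.

10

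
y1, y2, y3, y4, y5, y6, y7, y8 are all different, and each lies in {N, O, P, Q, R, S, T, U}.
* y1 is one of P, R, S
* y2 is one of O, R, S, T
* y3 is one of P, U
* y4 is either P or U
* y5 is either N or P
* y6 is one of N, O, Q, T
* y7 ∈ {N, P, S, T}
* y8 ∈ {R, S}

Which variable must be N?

Among the 8 variables, Q fits only y6 (and all 8 values in {N, O, P, Q, R, S, T, U} must be used), so y6 = Q.
The 7 still-open variables together cover exactly {N, O, P, R, S, T, U} — 7 values for 7 variables — and O appears only in y2's list, so y2 = O.
The 6 still-open variables draw from only 6 values {N, P, R, S, T, U}, so each is used; only y7 can be T, hence y7 = T.
The 5 still-open variables draw from only 5 values {N, P, R, S, U}, so each is used; only y5 can be N, hence y5 = N.

y5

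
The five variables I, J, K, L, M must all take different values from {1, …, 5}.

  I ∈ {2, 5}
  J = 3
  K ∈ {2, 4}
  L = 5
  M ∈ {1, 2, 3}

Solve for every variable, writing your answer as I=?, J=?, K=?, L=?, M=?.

J must be 3 (only option left). Strike 3 from M.
That leaves L = 5. Strike 5 from I.
I must be 2 (only option left). Eliminate 2 elsewhere: K, M.
K must be 4 (only option left).
M must be 1 (only option left).

I=2, J=3, K=4, L=5, M=1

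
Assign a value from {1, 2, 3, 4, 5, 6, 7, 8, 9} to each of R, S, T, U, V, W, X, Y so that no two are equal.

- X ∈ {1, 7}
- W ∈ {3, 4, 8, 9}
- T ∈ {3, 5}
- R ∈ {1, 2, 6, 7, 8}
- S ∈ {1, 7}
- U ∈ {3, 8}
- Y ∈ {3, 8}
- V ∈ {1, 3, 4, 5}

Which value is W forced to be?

9

S and X share exactly the 2 values {1, 7}; by pigeonhole those values go to them, so strike 1, 7 from R, V.
The 2 variables U and Y are confined to {3, 8}, which locks those values in; drop them from R, T, V, W.
T's domain is down to {5}, so T = 5. Eliminate 5 elsewhere: V.
V has just one choice, so V = 4. Strike 4 from W.
So W = 9.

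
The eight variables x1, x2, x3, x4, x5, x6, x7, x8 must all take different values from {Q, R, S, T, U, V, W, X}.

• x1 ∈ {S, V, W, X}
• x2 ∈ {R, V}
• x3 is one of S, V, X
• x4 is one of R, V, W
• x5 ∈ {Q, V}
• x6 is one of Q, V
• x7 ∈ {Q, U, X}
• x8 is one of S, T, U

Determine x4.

W

The 8 variables draw from only 8 values {Q, R, S, T, U, V, W, X}, so each is used; only x8 can be T, hence x8 = T.
The 7 still-open variables draw from only 7 values {Q, R, S, U, V, W, X}, so each is used; only x7 can be U, hence x7 = U.
x5 and x6 share exactly the 2 values {Q, V}; by pigeonhole those values go to them, so strike Q, V from x1, x2, x3, x4.
x2's domain is down to {R}, so x2 = R. So x4 can't be R.
So x4 = W.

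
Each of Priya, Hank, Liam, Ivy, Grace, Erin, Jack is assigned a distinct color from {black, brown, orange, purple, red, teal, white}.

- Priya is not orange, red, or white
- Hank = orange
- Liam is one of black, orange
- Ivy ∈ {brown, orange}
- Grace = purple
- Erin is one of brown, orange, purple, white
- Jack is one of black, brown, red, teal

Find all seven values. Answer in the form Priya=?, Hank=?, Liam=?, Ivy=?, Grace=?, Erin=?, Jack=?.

Hank must be orange (only option left). Eliminate orange elsewhere: Liam, Ivy, Erin.
Liam's domain is down to {black}, so Liam = black. So Priya, Jack can't be black.
Ivy has just one choice, so Ivy = brown. Strike brown from Priya, Erin, Jack.
That leaves Grace = purple. So Priya, Erin can't be purple.
Erin's domain is down to {white}, so Erin = white.
Priya must be teal (only option left). Remove teal from Jack.
Jack has just one choice, so Jack = red.

Priya=teal, Hank=orange, Liam=black, Ivy=brown, Grace=purple, Erin=white, Jack=red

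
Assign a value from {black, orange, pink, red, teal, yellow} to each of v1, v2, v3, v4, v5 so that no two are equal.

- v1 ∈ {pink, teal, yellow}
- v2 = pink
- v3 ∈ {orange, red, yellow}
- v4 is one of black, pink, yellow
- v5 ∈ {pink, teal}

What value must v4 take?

black

v2 must be pink (only option left). Strike pink from v1, v4, v5.
That leaves v5 = teal. Strike teal from v1.
v1 has just one choice, so v1 = yellow. Remove yellow from v3, v4.
So v4 = black.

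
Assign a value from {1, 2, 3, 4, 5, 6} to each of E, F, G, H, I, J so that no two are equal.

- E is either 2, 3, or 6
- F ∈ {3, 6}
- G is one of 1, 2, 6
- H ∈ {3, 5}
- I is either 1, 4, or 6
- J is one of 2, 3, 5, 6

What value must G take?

1

Among the 6 variables, 4 fits only I (and all 6 values in {1, 2, 3, 4, 5, 6} must be used), so I = 4.
Among the 5 still-open variables, 1 fits only G (and all 5 values in {1, 2, 3, 5, 6} must be used), so G = 1.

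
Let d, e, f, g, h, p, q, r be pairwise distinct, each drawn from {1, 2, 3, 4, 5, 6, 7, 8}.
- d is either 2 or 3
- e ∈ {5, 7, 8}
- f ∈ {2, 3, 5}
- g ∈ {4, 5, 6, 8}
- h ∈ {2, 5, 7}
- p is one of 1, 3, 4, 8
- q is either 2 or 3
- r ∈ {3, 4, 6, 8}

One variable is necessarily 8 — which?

The 8 variables draw from only 8 values {1, 2, 3, 4, 5, 6, 7, 8}, so each is used; only p can be 1, hence p = 1.
d and q share exactly the 2 values {2, 3}; by pigeonhole those values go to them, so strike 2, 3 from f, h, r.
f's domain is down to {5}, so f = 5. Remove 5 from e, g, h.
h's domain is down to {7}, so h = 7. Remove 7 from e.
So 8 goes to e.

e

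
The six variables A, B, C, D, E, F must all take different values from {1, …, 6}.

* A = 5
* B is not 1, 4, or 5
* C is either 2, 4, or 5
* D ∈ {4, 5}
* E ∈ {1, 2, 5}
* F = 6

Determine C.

2

A's domain is down to {5}, so A = 5. Remove 5 from C, D, E.
D must be 4 (only option left). Strike 4 from C.
So C = 2.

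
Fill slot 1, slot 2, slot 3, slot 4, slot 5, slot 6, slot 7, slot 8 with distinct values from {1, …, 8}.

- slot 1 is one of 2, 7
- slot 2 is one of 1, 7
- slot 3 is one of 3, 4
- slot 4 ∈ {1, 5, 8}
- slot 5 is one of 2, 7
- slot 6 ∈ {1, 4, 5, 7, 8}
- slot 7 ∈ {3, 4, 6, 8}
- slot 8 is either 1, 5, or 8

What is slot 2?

The 8 variables draw from only 8 values {1, 2, 3, 4, 5, 6, 7, 8}, so each is used; only slot 7 can be 6, hence slot 7 = 6.
Among the 7 still-open variables, 3 fits only slot 3 (and all 7 values in {1, 2, 3, 4, 5, 7, 8} must be used), so slot 3 = 3.
The 6 still-open variables draw from only 6 values {1, 2, 4, 5, 7, 8}, so each is used; only slot 6 can be 4, hence slot 6 = 4.
slot 1 and slot 5 share exactly the 2 values {2, 7}; by pigeonhole those values go to them, so strike 2, 7 from slot 2.
So slot 2 = 1.

1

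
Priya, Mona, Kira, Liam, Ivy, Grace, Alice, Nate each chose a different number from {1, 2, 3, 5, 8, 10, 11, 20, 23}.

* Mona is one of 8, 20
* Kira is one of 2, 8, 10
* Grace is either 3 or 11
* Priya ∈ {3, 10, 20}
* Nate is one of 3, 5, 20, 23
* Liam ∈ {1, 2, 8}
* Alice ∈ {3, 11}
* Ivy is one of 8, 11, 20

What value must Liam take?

Grace and Alice share exactly the 2 values {3, 11}; by pigeonhole those values go to them, so strike 3, 11 from Priya, Ivy, Nate.
Mona and Ivy between them cover only {8, 20} — a naked pair. Remove those values from Priya, Kira, Liam, Nate.
Priya has just one choice, so Priya = 10. Remove 10 from Kira.
Kira's domain is down to {2}, so Kira = 2. Eliminate 2 elsewhere: Liam.
So Liam = 1.

1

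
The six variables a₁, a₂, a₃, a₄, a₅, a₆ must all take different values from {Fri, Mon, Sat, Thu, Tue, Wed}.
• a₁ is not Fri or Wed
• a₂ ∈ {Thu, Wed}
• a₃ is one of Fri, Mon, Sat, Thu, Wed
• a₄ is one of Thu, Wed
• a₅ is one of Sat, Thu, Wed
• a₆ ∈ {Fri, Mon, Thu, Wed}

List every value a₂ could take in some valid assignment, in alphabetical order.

Thu, Wed

The 6 variables together cover exactly {Fri, Mon, Sat, Thu, Tue, Wed} — 6 values for 6 variables — and Tue appears only in a₁'s list, so a₁ = Tue.
a₂ and a₄ share exactly the 2 values {Thu, Wed}; by pigeonhole those values go to them, so strike Thu, Wed from a₃, a₅, a₆.
a₅'s domain is down to {Sat}, so a₅ = Sat. Strike Sat from a₃.
No further eliminations apply; a₂ can still be any of Thu, Wed.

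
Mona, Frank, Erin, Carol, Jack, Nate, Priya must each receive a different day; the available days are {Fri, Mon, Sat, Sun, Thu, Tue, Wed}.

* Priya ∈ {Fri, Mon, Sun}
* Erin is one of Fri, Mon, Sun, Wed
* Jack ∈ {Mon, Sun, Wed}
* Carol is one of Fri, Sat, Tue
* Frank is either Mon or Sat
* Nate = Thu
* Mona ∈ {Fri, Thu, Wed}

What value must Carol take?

Nate has just one choice, so Nate = Thu. Eliminate Thu elsewhere: Mona.
The 6 still-open variables together cover exactly {Fri, Mon, Sat, Sun, Tue, Wed} — 6 values for 6 variables — and Tue appears only in Carol's list, so Carol = Tue.

Tue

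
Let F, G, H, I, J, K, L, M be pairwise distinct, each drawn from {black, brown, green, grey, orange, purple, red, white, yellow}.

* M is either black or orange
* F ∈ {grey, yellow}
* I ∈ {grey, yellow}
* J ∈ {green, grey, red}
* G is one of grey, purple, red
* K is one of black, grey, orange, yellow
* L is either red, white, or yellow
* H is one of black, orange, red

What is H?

The 8 variables together cover exactly {black, green, grey, orange, purple, red, white, yellow} — 8 values for 8 variables — and green appears only in J's list, so J = green.
Among the 7 still-open variables, purple fits only G (and all 7 values in {black, grey, orange, purple, red, white, yellow} must be used), so G = purple.
Among the 6 still-open variables, white fits only L (and all 6 values in {black, grey, orange, red, white, yellow} must be used), so L = white.
The 5 still-open variables together cover exactly {black, grey, orange, red, yellow} — 5 values for 5 variables — and red appears only in H's list, so H = red.

red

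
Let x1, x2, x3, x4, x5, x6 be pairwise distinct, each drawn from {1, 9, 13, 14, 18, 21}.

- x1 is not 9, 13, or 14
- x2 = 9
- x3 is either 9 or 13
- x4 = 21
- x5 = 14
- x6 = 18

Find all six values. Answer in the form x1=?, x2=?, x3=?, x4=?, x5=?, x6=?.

x2 has just one choice, so x2 = 9. So x3 can't be 9.
That leaves x3 = 13.
x4 has just one choice, so x4 = 21. Strike 21 from x1.
That leaves x5 = 14.
x6 has just one choice, so x6 = 18. So x1 can't be 18.
That leaves x1 = 1.

x1=1, x2=9, x3=13, x4=21, x5=14, x6=18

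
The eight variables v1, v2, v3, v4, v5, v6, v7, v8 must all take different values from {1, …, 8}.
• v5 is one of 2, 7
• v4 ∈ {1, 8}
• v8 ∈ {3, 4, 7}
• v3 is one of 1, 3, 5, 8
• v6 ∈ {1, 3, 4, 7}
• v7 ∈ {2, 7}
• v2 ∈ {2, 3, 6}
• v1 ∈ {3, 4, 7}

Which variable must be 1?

v6

Among the 8 variables, 5 fits only v3 (and all 8 values in {1, 2, 3, 4, 5, 6, 7, 8} must be used), so v3 = 5.
The 7 still-open variables together cover exactly {1, 2, 3, 4, 6, 7, 8} — 7 values for 7 variables — and 6 appears only in v2's list, so v2 = 6.
Among the 6 still-open variables, 8 fits only v4 (and all 6 values in {1, 2, 3, 4, 7, 8} must be used), so v4 = 8.
The 5 still-open variables together cover exactly {1, 2, 3, 4, 7} — 5 values for 5 variables — and 1 appears only in v6's list, so v6 = 1.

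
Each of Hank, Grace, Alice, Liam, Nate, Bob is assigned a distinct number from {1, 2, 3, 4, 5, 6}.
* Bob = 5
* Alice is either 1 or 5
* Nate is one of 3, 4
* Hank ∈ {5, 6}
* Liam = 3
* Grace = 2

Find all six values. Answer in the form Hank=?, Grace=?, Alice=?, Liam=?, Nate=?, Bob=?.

Grace must be 2 (only option left).
Liam must be 3 (only option left). Strike 3 from Nate.
Nate's domain is down to {4}, so Nate = 4.
Bob has just one choice, so Bob = 5. Strike 5 from Hank, Alice.
That leaves Hank = 6.
Alice must be 1 (only option left).

Hank=6, Grace=2, Alice=1, Liam=3, Nate=4, Bob=5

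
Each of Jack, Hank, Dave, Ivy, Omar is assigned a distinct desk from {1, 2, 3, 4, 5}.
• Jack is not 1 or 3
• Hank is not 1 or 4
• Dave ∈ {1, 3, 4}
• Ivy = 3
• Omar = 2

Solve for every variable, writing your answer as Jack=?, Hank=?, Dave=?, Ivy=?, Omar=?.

Jack=4, Hank=5, Dave=1, Ivy=3, Omar=2

Ivy has just one choice, so Ivy = 3. So Hank, Dave can't be 3.
Omar must be 2 (only option left). So Jack, Hank can't be 2.
That leaves Hank = 5. So Jack can't be 5.
Jack's domain is down to {4}, so Jack = 4. Eliminate 4 elsewhere: Dave.
Dave has just one choice, so Dave = 1.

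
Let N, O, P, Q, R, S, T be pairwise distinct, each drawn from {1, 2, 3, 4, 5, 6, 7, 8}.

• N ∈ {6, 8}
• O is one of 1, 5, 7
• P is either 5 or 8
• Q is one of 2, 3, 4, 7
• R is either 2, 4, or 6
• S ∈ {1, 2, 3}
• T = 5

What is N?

6

T has just one choice, so T = 5. Eliminate 5 elsewhere: O, P.
P's domain is down to {8}, so P = 8. Remove 8 from N.
So N = 6.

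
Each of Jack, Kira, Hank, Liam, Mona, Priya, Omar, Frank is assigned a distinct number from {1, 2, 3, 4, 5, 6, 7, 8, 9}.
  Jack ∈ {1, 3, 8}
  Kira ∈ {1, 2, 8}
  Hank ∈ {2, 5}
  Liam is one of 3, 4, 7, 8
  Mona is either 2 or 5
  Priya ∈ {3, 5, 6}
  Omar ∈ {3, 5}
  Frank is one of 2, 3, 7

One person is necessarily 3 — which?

The 8 variables together cover exactly {1, 2, 3, 4, 5, 6, 7, 8} — 8 values for 8 variables — and 4 appears only in Liam's list, so Liam = 4.
Among the 7 still-open variables, 6 fits only Priya (and all 7 values in {1, 2, 3, 5, 6, 7, 8} must be used), so Priya = 6.
Among the 6 still-open variables, 7 fits only Frank (and all 6 values in {1, 2, 3, 5, 7, 8} must be used), so Frank = 7.
Hank and Mona between them cover only {2, 5} — a naked pair. Remove those values from Kira, Omar.
So 3 goes to Omar.

Omar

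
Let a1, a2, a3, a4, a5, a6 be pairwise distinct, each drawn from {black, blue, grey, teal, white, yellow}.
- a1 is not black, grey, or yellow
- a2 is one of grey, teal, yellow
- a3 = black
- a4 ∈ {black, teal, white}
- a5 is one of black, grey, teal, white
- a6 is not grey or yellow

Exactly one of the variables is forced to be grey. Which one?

a5

a3 must be black (only option left). Strike black from a4, a5, a6.
The 5 still-open variables together cover exactly {blue, grey, teal, white, yellow} — 5 values for 5 variables — and yellow appears only in a2's list, so a2 = yellow.
Among the 4 still-open variables, grey fits only a5 (and all 4 values in {blue, grey, teal, white} must be used), so a5 = grey.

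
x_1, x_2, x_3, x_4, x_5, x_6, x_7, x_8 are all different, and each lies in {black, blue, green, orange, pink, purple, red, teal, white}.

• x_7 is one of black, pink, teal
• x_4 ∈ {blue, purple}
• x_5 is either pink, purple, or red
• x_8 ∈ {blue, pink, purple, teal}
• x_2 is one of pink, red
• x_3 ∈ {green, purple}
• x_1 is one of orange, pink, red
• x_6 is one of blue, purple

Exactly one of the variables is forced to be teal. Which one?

The 8 variables draw from only 8 values {black, blue, green, orange, pink, purple, red, teal}, so each is used; only x_7 can be black, hence x_7 = black.
The 7 still-open variables draw from only 7 values {blue, green, orange, pink, purple, red, teal}, so each is used; only x_3 can be green, hence x_3 = green.
The 6 still-open variables together cover exactly {blue, orange, pink, purple, red, teal} — 6 values for 6 variables — and orange appears only in x_1's list, so x_1 = orange.
The 5 still-open variables together cover exactly {blue, pink, purple, red, teal} — 5 values for 5 variables — and teal appears only in x_8's list, so x_8 = teal.

x_8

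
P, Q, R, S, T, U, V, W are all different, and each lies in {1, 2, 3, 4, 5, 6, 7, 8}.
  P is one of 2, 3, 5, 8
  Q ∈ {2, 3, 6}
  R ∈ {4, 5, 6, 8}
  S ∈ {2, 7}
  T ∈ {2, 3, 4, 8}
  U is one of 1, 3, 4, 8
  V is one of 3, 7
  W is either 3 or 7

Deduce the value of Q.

The 8 variables together cover exactly {1, 2, 3, 4, 5, 6, 7, 8} — 8 values for 8 variables — and 1 appears only in U's list, so U = 1.
The 2 variables V and W are confined to {3, 7}, which locks those values in; drop them from P, Q, S, T.
S has just one choice, so S = 2. Remove 2 from P, Q, T.
So Q = 6.

6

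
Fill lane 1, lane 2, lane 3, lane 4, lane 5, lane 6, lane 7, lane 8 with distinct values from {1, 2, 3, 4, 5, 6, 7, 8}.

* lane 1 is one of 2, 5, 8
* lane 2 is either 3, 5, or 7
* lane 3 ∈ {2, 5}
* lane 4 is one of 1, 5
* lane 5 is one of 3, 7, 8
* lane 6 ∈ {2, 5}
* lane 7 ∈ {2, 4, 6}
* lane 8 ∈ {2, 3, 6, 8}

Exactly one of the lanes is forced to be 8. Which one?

The 8 variables draw from only 8 values {1, 2, 3, 4, 5, 6, 7, 8}, so each is used; only lane 4 can be 1, hence lane 4 = 1.
Among the 7 still-open variables, 4 fits only lane 7 (and all 7 values in {2, 3, 4, 5, 6, 7, 8} must be used), so lane 7 = 4.
Among the 6 still-open variables, 6 fits only lane 8 (and all 6 values in {2, 3, 5, 6, 7, 8} must be used), so lane 8 = 6.
lane 3 and lane 6 between them cover only {2, 5} — a naked pair. Remove those values from lane 1, lane 2.
So 8 goes to lane 1.

lane 1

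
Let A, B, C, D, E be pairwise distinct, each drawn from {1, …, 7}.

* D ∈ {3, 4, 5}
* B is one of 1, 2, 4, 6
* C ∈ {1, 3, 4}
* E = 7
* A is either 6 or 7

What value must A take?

6

E must be 7 (only option left). So A can't be 7.
So A = 6.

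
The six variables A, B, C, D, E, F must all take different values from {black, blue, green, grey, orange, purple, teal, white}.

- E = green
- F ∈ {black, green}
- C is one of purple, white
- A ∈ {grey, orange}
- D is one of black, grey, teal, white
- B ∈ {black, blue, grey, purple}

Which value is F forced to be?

black

E must be green (only option left). Strike green from F.
So F = black.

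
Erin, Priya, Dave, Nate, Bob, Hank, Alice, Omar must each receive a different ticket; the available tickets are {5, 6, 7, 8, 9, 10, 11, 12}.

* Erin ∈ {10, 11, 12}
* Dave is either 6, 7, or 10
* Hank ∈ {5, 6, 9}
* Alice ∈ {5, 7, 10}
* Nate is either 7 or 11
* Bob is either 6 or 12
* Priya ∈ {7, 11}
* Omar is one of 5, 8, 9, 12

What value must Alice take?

5

The 8 variables draw from only 8 values {5, 6, 7, 8, 9, 10, 11, 12}, so each is used; only Omar can be 8, hence Omar = 8.
Among the 7 still-open variables, 9 fits only Hank (and all 7 values in {5, 6, 7, 9, 10, 11, 12} must be used), so Hank = 9.
Among the 6 still-open variables, 5 fits only Alice (and all 6 values in {5, 6, 7, 10, 11, 12} must be used), so Alice = 5.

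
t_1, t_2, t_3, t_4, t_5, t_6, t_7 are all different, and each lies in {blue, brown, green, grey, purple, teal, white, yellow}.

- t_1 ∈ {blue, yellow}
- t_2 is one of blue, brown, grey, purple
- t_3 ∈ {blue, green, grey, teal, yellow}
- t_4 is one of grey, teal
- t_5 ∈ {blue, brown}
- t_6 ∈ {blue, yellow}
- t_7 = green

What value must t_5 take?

t_7's domain is down to {green}, so t_7 = green. Remove green from t_3.
The 6 still-open variables together cover exactly {blue, brown, grey, purple, teal, yellow} — 6 values for 6 variables — and purple appears only in t_2's list, so t_2 = purple.
Among the 5 still-open variables, brown fits only t_5 (and all 5 values in {blue, brown, grey, teal, yellow} must be used), so t_5 = brown.

brown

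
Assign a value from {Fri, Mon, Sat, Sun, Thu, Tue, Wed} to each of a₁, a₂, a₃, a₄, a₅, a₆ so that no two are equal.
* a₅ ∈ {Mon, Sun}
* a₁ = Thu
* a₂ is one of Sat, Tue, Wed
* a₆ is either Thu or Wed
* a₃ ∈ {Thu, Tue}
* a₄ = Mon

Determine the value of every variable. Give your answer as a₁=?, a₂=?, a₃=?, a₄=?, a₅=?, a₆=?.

a₁ must be Thu (only option left). Strike Thu from a₃, a₆.
a₃ has just one choice, so a₃ = Tue. Remove Tue from a₂.
a₄ has just one choice, so a₄ = Mon. Remove Mon from a₅.
a₅'s domain is down to {Sun}, so a₅ = Sun.
That leaves a₆ = Wed. Remove Wed from a₂.
a₂ has just one choice, so a₂ = Sat.

a₁=Thu, a₂=Sat, a₃=Tue, a₄=Mon, a₅=Sun, a₆=Wed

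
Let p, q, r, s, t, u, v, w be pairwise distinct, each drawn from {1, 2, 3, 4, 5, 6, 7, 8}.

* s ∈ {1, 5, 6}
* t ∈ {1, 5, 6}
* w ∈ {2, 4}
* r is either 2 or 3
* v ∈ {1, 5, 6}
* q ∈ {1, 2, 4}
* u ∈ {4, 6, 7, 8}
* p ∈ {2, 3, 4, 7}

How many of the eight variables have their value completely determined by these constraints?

3

Among the 8 variables, 8 fits only u (and all 8 values in {1, 2, 3, 4, 5, 6, 7, 8} must be used), so u = 8.
The 7 still-open variables draw from only 7 values {1, 2, 3, 4, 5, 6, 7}, so each is used; only p can be 7, hence p = 7.
The 6 still-open variables together cover exactly {1, 2, 3, 4, 5, 6} — 6 values for 6 variables — and 3 appears only in r's list, so r = 3.
The 3 variables s, t, v are confined to {1, 5, 6}, which locks those values in; drop them from q.
Determined: p=7, r=3, u=8. The other variables each still have more than one consistent value. That makes 3.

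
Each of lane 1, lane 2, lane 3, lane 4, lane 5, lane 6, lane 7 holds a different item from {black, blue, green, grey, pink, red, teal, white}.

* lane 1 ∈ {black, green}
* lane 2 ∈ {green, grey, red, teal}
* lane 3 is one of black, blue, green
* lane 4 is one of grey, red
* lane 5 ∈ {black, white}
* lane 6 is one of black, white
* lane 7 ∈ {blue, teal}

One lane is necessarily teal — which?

lane 7

The 2 variables lane 5 and lane 6 are confined to {black, white}, which locks those values in; drop them from lane 1, lane 3.
lane 1 has just one choice, so lane 1 = green. So lane 2, lane 3 can't be green.
lane 3 has just one choice, so lane 3 = blue. Strike blue from lane 7.
So teal goes to lane 7.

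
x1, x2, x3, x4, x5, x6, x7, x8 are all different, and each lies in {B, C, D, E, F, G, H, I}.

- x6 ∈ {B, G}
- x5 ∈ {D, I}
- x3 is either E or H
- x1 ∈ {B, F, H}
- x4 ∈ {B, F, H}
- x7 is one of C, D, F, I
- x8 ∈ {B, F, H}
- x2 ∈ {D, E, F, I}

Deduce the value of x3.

Among the 8 variables, C fits only x7 (and all 8 values in {B, C, D, E, F, G, H, I} must be used), so x7 = C.
The 7 still-open variables together cover exactly {B, D, E, F, G, H, I} — 7 values for 7 variables — and G appears only in x6's list, so x6 = G.
The 3 variables x1, x4, x8 are confined to {B, F, H}, which locks those values in; drop them from x2, x3.
So x3 = E.

E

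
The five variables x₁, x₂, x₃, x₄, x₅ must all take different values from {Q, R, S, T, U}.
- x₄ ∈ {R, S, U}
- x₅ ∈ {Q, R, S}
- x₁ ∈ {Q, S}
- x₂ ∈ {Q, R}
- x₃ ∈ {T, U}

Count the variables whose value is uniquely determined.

2

Among the 5 variables, T fits only x₃ (and all 5 values in {Q, R, S, T, U} must be used), so x₃ = T.
The 4 still-open variables together cover exactly {Q, R, S, U} — 4 values for 4 variables — and U appears only in x₄'s list, so x₄ = U.
Determined: x₃=T, x₄=U. The other variables each still have more than one consistent value. That makes 2.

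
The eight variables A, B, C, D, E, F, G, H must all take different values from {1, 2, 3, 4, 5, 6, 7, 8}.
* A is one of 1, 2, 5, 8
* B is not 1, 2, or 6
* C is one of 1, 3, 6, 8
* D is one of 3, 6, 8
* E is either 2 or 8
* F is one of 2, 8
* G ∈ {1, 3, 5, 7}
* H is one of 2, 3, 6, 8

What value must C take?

1

Among the 8 variables, 4 fits only B (and all 8 values in {1, 2, 3, 4, 5, 6, 7, 8} must be used), so B = 4.
Among the 7 still-open variables, 7 fits only G (and all 7 values in {1, 2, 3, 5, 6, 7, 8} must be used), so G = 7.
Among the 6 still-open variables, 5 fits only A (and all 6 values in {1, 2, 3, 5, 6, 8} must be used), so A = 5.
Among the 5 still-open variables, 1 fits only C (and all 5 values in {1, 2, 3, 6, 8} must be used), so C = 1.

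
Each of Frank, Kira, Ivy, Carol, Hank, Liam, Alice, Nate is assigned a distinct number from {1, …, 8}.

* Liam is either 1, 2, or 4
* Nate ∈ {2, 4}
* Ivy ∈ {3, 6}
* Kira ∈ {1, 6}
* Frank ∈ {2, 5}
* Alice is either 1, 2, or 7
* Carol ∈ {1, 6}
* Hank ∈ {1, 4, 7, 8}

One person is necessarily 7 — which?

The 8 variables together cover exactly {1, 2, 3, 4, 5, 6, 7, 8} — 8 values for 8 variables — and 3 appears only in Ivy's list, so Ivy = 3.
The 7 still-open variables together cover exactly {1, 2, 4, 5, 6, 7, 8} — 7 values for 7 variables — and 5 appears only in Frank's list, so Frank = 5.
The 6 still-open variables together cover exactly {1, 2, 4, 6, 7, 8} — 6 values for 6 variables — and 8 appears only in Hank's list, so Hank = 8.
The 5 still-open variables draw from only 5 values {1, 2, 4, 6, 7}, so each is used; only Alice can be 7, hence Alice = 7.

Alice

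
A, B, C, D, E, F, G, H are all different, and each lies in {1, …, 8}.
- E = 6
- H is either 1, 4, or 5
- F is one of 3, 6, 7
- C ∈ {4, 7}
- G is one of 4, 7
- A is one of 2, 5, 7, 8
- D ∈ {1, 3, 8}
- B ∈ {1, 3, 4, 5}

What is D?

E must be 6 (only option left). Strike 6 from F.
The 7 still-open variables draw from only 7 values {1, 2, 3, 4, 5, 7, 8}, so each is used; only A can be 2, hence A = 2.
The 6 still-open variables draw from only 6 values {1, 3, 4, 5, 7, 8}, so each is used; only D can be 8, hence D = 8.

8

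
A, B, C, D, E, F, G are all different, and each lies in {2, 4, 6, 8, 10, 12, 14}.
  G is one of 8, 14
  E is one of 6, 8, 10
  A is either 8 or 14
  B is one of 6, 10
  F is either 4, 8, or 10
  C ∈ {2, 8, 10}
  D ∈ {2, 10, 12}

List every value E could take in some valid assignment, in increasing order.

The 7 variables draw from only 7 values {2, 4, 6, 8, 10, 12, 14}, so each is used; only F can be 4, hence F = 4.
The 6 still-open variables together cover exactly {2, 6, 8, 10, 12, 14} — 6 values for 6 variables — and 12 appears only in D's list, so D = 12.
The 5 still-open variables draw from only 5 values {2, 6, 8, 10, 14}, so each is used; only C can be 2, hence C = 2.
A and G share exactly the 2 values {8, 14}; by pigeonhole those values go to them, so strike 8, 14 from E.
No further eliminations apply; E can still be any of 6, 10.

6, 10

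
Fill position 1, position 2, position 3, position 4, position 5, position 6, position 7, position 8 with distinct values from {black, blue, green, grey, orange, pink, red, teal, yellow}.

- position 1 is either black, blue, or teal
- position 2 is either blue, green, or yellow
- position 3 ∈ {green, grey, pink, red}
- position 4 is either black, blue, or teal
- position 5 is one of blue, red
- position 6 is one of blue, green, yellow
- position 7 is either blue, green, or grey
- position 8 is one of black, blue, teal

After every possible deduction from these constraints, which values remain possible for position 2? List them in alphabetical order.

green, yellow

The 8 variables together cover exactly {black, blue, green, grey, pink, red, teal, yellow} — 8 values for 8 variables — and pink appears only in position 3's list, so position 3 = pink.
Among the 7 still-open variables, grey fits only position 7 (and all 7 values in {black, blue, green, grey, red, teal, yellow} must be used), so position 7 = grey.
The 6 still-open variables draw from only 6 values {black, blue, green, red, teal, yellow}, so each is used; only position 5 can be red, hence position 5 = red.
position 1, position 4, position 8 share exactly the 3 values {black, blue, teal}; by pigeonhole those values go to them, so strike black, blue, teal from position 2, position 6.
No further eliminations apply; position 2 can still be any of green, yellow.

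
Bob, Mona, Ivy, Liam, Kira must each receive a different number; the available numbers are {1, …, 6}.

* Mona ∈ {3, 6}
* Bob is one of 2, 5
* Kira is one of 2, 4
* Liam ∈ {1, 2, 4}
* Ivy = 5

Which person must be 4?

Ivy has just one choice, so Ivy = 5. So Bob can't be 5.
Bob has just one choice, so Bob = 2. So Liam, Kira can't be 2.
So 4 goes to Kira.

Kira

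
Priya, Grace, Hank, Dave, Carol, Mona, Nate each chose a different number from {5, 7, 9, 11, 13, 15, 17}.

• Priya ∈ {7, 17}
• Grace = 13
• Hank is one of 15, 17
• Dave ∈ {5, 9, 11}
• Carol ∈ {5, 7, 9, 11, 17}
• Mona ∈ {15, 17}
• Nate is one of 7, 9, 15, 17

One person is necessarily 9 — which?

Grace has just one choice, so Grace = 13.
Hank and Mona between them cover only {15, 17} — a naked pair. Remove those values from Priya, Carol, Nate.
Priya has just one choice, so Priya = 7. So Carol, Nate can't be 7.
So 9 goes to Nate.

Nate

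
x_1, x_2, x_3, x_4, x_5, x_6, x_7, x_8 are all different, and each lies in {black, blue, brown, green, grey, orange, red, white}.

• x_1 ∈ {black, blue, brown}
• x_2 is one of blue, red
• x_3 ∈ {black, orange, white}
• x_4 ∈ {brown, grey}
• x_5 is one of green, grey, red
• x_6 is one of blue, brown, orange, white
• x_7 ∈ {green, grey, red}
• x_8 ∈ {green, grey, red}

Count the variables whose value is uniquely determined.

3

x_5, x_7, x_8 between them cover only {green, grey, red} — a naked triple. Remove those values from x_2, x_4.
That leaves x_2 = blue. Remove blue from x_1, x_6.
x_4 must be brown (only option left). So x_1, x_6 can't be brown.
x_1 must be black (only option left). So x_3 can't be black.
Determined: x_1=black, x_2=blue, x_4=brown. The other variables each still have more than one consistent value. That makes 3.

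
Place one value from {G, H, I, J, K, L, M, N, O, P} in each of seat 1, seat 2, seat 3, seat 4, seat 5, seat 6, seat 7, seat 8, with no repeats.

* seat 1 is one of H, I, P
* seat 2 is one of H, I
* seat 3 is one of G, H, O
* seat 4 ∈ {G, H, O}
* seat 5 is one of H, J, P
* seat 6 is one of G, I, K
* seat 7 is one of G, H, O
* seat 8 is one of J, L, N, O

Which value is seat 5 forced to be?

seat 3, seat 4, seat 7 between them cover only {G, H, O} — a naked triple. Remove those values from seat 1, seat 2, seat 5, seat 6, seat 8.
seat 2 must be I (only option left). So seat 1, seat 6 can't be I.
seat 6's domain is down to {K}, so seat 6 = K.
That leaves seat 1 = P. Strike P from seat 5.
So seat 5 = J.

J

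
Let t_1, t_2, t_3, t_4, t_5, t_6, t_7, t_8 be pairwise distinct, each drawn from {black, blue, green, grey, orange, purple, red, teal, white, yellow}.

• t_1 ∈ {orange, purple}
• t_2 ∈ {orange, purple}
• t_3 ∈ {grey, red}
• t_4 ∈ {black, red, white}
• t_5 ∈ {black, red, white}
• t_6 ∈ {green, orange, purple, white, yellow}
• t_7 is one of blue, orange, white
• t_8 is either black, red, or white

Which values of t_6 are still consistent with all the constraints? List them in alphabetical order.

t_1 and t_2 share exactly the 2 values {orange, purple}; by pigeonhole those values go to them, so strike orange, purple from t_6, t_7.
t_4, t_5, t_8 share exactly the 3 values {black, red, white}; by pigeonhole those values go to them, so strike black, red, white from t_3, t_6, t_7.
t_3 has just one choice, so t_3 = grey.
That leaves t_7 = blue.
No further eliminations apply; t_6 can still be any of green, yellow.

green, yellow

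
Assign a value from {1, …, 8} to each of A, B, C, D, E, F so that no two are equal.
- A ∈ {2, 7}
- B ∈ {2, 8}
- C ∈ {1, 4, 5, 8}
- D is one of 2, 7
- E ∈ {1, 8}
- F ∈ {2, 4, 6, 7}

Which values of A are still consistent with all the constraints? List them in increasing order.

A and D between them cover only {2, 7} — a naked pair. Remove those values from B, F.
B has just one choice, so B = 8. So C, E can't be 8.
E's domain is down to {1}, so E = 1. Strike 1 from C.
No further eliminations apply; A can still be any of 2, 7.

2, 7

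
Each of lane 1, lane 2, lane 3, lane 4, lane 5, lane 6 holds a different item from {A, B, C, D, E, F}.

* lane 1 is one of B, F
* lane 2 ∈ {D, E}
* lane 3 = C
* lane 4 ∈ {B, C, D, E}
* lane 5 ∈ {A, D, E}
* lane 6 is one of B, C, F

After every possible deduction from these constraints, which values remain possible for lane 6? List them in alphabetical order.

lane 3 must be C (only option left). So lane 4, lane 6 can't be C.
The 5 still-open variables draw from only 5 values {A, B, D, E, F}, so each is used; only lane 5 can be A, hence lane 5 = A.
lane 1 and lane 6 between them cover only {B, F} — a naked pair. Remove those values from lane 4.
No further eliminations apply; lane 6 can still be any of B, F.

B, F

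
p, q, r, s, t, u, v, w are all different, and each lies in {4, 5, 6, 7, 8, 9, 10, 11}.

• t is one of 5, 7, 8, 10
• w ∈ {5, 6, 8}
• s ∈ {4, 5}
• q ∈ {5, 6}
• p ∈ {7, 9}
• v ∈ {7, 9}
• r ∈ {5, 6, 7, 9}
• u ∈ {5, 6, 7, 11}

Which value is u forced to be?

The 8 variables draw from only 8 values {4, 5, 6, 7, 8, 9, 10, 11}, so each is used; only s can be 4, hence s = 4.
The 7 still-open variables draw from only 7 values {5, 6, 7, 8, 9, 10, 11}, so each is used; only t can be 10, hence t = 10.
The 6 still-open variables together cover exactly {5, 6, 7, 8, 9, 11} — 6 values for 6 variables — and 8 appears only in w's list, so w = 8.
The 5 still-open variables draw from only 5 values {5, 6, 7, 9, 11}, so each is used; only u can be 11, hence u = 11.

11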